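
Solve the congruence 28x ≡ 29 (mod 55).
x ≡ 3 (mod 55)

gcd(28, 55) = 1, which divides 29, so solutions exist.
Find 28^(-1) mod 55 by the extended Euclidean algorithm:
55 = 1 × 28 + 27  ⟹  27 = (1)·55 + (-1)·28
28 = 1 × 27 + 1  ⟹  1 = (-1)·55 + (2)·28
So (2)·28 ≡ 1 (mod 55), i.e. 28^(-1) ≡ 2 (mod 55).
x ≡ 2 × 29 = 58 ≡ 3 (mod 55).
Check: 28 × 3 = 84 ≡ 29 (mod 55).
Unique solution: x ≡ 3 (mod 55)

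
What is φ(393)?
260

393 = 3 × 131
φ(n) = n × ∏(1 - 1/p) for each prime p dividing n
φ(393) = 393 × (1 - 1/3) × (1 - 1/131) = 260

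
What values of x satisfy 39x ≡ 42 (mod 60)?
x ≡ 18 (mod 20)

gcd(39, 60) = 3, which divides 42, so solutions exist.
Divide through by 3: 13x ≡ 14 (mod 20).
Find 13^(-1) mod 20 by the extended Euclidean algorithm:
20 = 1 × 13 + 7  ⟹  7 = (1)·20 + (-1)·13
13 = 1 × 7 + 6  ⟹  6 = (-1)·20 + (2)·13
7 = 1 × 6 + 1  ⟹  1 = (2)·20 + (-3)·13
So (-3)·13 ≡ 1 (mod 20), i.e. 13^(-1) ≡ -3 ≡ 17 (mod 20).
x ≡ 17 × 14 = 238 ≡ 18 (mod 20).
Check: 39 × 18 = 702 ≡ 42 (mod 60).
x ≡ 18 (mod 20), giving 3 solutions mod 60.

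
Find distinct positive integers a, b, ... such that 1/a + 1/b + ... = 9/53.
1/6 + 1/318

Greedy algorithm:
9/53: ceiling(53/9) = 6, use 1/6
1/318: ceiling(318/1) = 318, use 1/318
Result: 9/53 = 1/6 + 1/318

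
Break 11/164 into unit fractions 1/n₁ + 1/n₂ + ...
1/15 + 1/2460

Greedy algorithm:
11/164: ceiling(164/11) = 15, use 1/15
1/2460: ceiling(2460/1) = 2460, use 1/2460
Result: 11/164 = 1/15 + 1/2460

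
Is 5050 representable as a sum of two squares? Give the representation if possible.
3² + 71² (a=3, b=71)

Factorization: 5050 = 2 × 5^2 × 101
By Fermat: n is sum of two squares iff every prime p ≡ 3 (mod 4) appears to even power.
All primes ≡ 3 (mod 4) appear to even power.
Search a = 0, 1, 2, … for 5050 - a² a perfect square: first hit at a = 3: 5050 - 9 = 5041 = 71².
5050 = 3² + 71² = 9 + 5041 ✓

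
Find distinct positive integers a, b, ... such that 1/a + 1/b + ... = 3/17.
1/6 + 1/102

Greedy algorithm:
3/17: ceiling(17/3) = 6, use 1/6
1/102: ceiling(102/1) = 102, use 1/102
Result: 3/17 = 1/6 + 1/102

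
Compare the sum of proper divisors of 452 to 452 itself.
deficient

Proper divisors of 452: sum = 1 + 2 + 4 + 113 + 226 = 346
Since 346 < 452, 452 is deficient.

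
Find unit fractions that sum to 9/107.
1/12 + 1/1284

Greedy algorithm:
9/107: ceiling(107/9) = 12, use 1/12
1/1284: ceiling(1284/1) = 1284, use 1/1284
Result: 9/107 = 1/12 + 1/1284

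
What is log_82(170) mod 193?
18

Baby-step giant-step with step n = ⌈√193⌉ = 14.
Baby steps 82^j mod 193 (j:value) for j=0..13: 0:1, 1:82, 2:162, 3:160, 4:189, 5:58, 6:124, 7:132, 8:16, 9:154, 10:83, 11:51, 12:129, 13:156.
Giant-step multiplier: 82^(-14) ≡ 82^(192-14) = 82^178 ≡ 168 (mod 193).
Giant steps γ_i = 170·168^i mod 193: γ_0=170, γ_1=189 (in table at j=4).
x = i·n + j = 1·14 + 4 = 18.
Check: 82^18 ≡ 170 (mod 193).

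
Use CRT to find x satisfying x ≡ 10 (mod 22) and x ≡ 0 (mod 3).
54

Using Chinese Remainder Theorem:
M = 22 × 3 = 66
M1 = 3, M2 = 22
y1 = 3^(-1) mod 22 = 15
y2 = 22^(-1) mod 3 = 1
x = (10×3×15 + 0×22×1) mod 66 = 54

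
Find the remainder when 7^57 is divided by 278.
219

Repeated squaring. Binary of 57 = 111001.
7^1 ≡ 7 (mod 278); 7^2 ≡ 49 (mod 278); 7^4 ≡ 177 (mod 278); 7^8 ≡ 193 (mod 278); 7^16 ≡ 275 (mod 278); 7^32 ≡ 9 (mod 278)
7^57 = 7^1 × 7^8 × 7^16 × 7^32 ≡ 219 (mod 278)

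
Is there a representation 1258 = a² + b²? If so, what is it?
13² + 33² (a=13, b=33)

Factorization: 1258 = 2 × 17 × 37
By Fermat: n is sum of two squares iff every prime p ≡ 3 (mod 4) appears to even power.
All primes ≡ 3 (mod 4) appear to even power.
Search a = 0, 1, 2, … for 1258 - a² a perfect square: first hit at a = 13: 1258 - 169 = 1089 = 33².
1258 = 13² + 33² = 169 + 1089 ✓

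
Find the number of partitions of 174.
397125074750

p(n) counts ways to write n as a sum of positive integers (order ignored).
Euler's pentagonal recurrence: p(k) = p(k-1) + p(k-2) - p(k-5) - p(k-7) + p(k-12) + p(k-15) - ... (offsets j(3j∓1)/2, signs ++--, p(0)=1, p(<0)=0).
DP table for k = 0..173: p(0)=1, p(1)=1, p(2)=2, p(3)=3, p(4)=5, p(5)=7, p(6)=11, p(7)=15, p(8)=22, p(9)=30, p(10)=42, p(11)=56, p(12)=77, p(13)=101, p(14)=135, p(15)=176, p(16)=231, p(17)=297, p(18)=385, p(19)=490, p(20)=627, p(21)=792, p(22)=1002, p(23)=1255, p(24)=1575, p(25)=1958, p(26)=2436, p(27)=3010, p(28)=3718, p(29)=4565, p(30)=5604, p(31)=6842, p(32)=8349, p(33)=10143, p(34)=12310, p(35)=14883, p(36)=17977, p(37)=21637, p(38)=26015, p(39)=31185, p(40)=37338, p(41)=44583, p(42)=53174, p(43)=63261, p(44)=75175, p(45)=89134, p(46)=105558, p(47)=124754, p(48)=147273, p(49)=173525, p(50)=204226, p(51)=239943, p(52)=281589, p(53)=329931, p(54)=386155, p(55)=451276, p(56)=526823, p(57)=614154, p(58)=715220, p(59)=831820, p(60)=966467, p(61)=1121505, p(62)=1300156, p(63)=1505499, p(64)=1741630, p(65)=2012558, p(66)=2323520, p(67)=2679689, p(68)=3087735, p(69)=3554345, p(70)=4087968, p(71)=4697205, p(72)=5392783, p(73)=6185689, p(74)=7089500, p(75)=8118264, p(76)=9289091, p(77)=10619863, p(78)=12132164, p(79)=13848650, p(80)=15796476, p(81)=18004327, p(82)=20506255, p(83)=23338469, p(84)=26543660, p(85)=30167357, p(86)=34262962, p(87)=38887673, p(88)=44108109, p(89)=49995925, p(90)=56634173, p(91)=64112359, p(92)=72533807, p(93)=82010177, p(94)=92669720, p(95)=104651419, p(96)=118114304, p(97)=133230930, p(98)=150198136, p(99)=169229875, p(100)=190569292, p(101)=214481126, p(102)=241265379, p(103)=271248950, p(104)=304801365, p(105)=342325709, p(106)=384276336, p(107)=431149389, p(108)=483502844, p(109)=541946240, p(110)=607163746, p(111)=679903203, p(112)=761002156, p(113)=851376628, p(114)=952050665, p(115)=1064144451, p(116)=1188908248, p(117)=1327710076, p(118)=1482074143, p(119)=1653668665, p(120)=1844349560, p(121)=2056148051, p(122)=2291320912, p(123)=2552338241, p(124)=2841940500, p(125)=3163127352, p(126)=3519222692, p(127)=3913864295, p(128)=4351078600, p(129)=4835271870, p(130)=5371315400, p(131)=5964539504, p(132)=6620830889, p(133)=7346629512, p(134)=8149040695, p(135)=9035836076, p(136)=10015581680, p(137)=11097645016, p(138)=12292341831, p(139)=13610949895, p(140)=15065878135, p(141)=16670689208, p(142)=18440293320, p(143)=20390982757, p(144)=22540654445, p(145)=24908858009, p(146)=27517052599, p(147)=30388671978, p(148)=33549419497, p(149)=37027355200, p(150)=40853235313, p(151)=45060624582, p(152)=49686288421, p(153)=54770336324, p(154)=60356673280, p(155)=66493182097, p(156)=73232243759, p(157)=80630964769, p(158)=88751778802, p(159)=97662728555, p(160)=107438159466, p(161)=118159068427, p(162)=129913904637, p(163)=142798995930, p(164)=156919475295, p(165)=172389800255, p(166)=189334822579, p(167)=207890420102, p(168)=228204732751, p(169)=250438925115, p(170)=274768617130, p(171)=301384802048, p(172)=330495499613, p(173)=362326859895.
Final step: p(174) = p(173) + p(172) - p(169) - p(167) + p(162) + p(159) - p(152) - p(148) + p(139) + p(134) - p(123) - p(117) + p(104) + p(97) - p(82) - p(74) + p(57) + p(48) - p(29) - p(19)
= 362326859895 + 330495499613 - 250438925115 - 207890420102 + 129913904637 + 97662728555 - 49686288421 - 33549419497 + 13610949895 + 8149040695 - 2552338241 - 1327710076 + 304801365 + 133230930 - 20506255 - 7089500 + 614154 + 147273 - 4565 - 490
= 397125074750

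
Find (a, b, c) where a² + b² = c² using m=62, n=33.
(2755, 4092, 4933)

Euclid's formula: a = m² - n², b = 2mn, c = m² + n²
m = 62, n = 33
a = 62² - 33² = 3844 - 1089 = 2755
b = 2 × 62 × 33 = 4092
c = 62² + 33² = 3844 + 1089 = 4933
Verification: 2755² + 4092² = 7590025 + 16744464 = 24334489 = 4933² ✓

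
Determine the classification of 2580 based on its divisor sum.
abundant

Proper divisors of 2580: sum = 1 + 2 + 3 + 4 + 5 + 6 + 10 + 12 + ... + 516 + 645 + 860 + 1290 (23 divisors) = 4812
Since 4812 > 2580, 2580 is abundant.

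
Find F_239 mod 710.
331

Matrix identity: Q^n = [[F_(n+1), F_n], [F_n, F_(n-1)]] with Q = [[1,1],[1,0]].
n = 239 = 11101111₂. Square-and-multiply, entries mod 710:
Q^1 = [[1,1],[1,0]]
Q^3 = (Q^1)²·Q = [[3,2],[2,1]]
Q^7 = (Q^3)²·Q = [[21,13],[13,8]]
Q^14 = (Q^7)² = [[610,377],[377,233]]
Q^29 = (Q^14)²·Q = [[630,189],[189,441]]
Q^59 = (Q^29)²·Q = [[300,231],[231,69]]
Q^119 = (Q^59)²·Q = [[690,651],[651,39]]
Q^239 = (Q^119)²·Q = [[630,331],[331,299]]
F_239 mod 710 = Q^239[0][1] = 331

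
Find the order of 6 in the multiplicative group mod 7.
2

7 is prime, so ord(6) divides φ(7) = 6.
Divisors of 6: 1, 2, 3, 6.
Repeated squaring: 6^1 ≡ 6, 6^2 ≡ 1, 6^4 ≡ 1 (mod 7).
Test 6^d mod 7 for each divisor d in increasing order:
6^1 ≡ 6
6^2 ≡ 1  ← first divisor giving 1
The order is 2.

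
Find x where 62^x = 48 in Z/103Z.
91

Baby-step giant-step with step n = ⌈√103⌉ = 11.
Baby steps 62^j mod 103 (j:value) for j=0..10: 0:1, 1:62, 2:33, 3:89, 4:59, 5:53, 6:93, 7:101, 8:82, 9:37, 10:28.
Giant-step multiplier: 62^(-11) ≡ 62^(102-11) = 62^91 ≡ 48 (mod 103).
Giant steps γ_i = 48·48^i mod 103: γ_0=48, γ_1=38, γ_2=73, γ_3=2, γ_4=96, γ_5=76, γ_6=43, γ_7=4, γ_8=89 (in table at j=3).
x = i·n + j = 8·11 + 3 = 91.
Check: 62^91 ≡ 48 (mod 103).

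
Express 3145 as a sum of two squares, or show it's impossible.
3² + 56² (a=3, b=56)

Factorization: 3145 = 5 × 17 × 37
By Fermat: n is sum of two squares iff every prime p ≡ 3 (mod 4) appears to even power.
All primes ≡ 3 (mod 4) appear to even power.
Search a = 0, 1, 2, … for 3145 - a² a perfect square: first hit at a = 3: 3145 - 9 = 3136 = 56².
3145 = 3² + 56² = 9 + 3136 ✓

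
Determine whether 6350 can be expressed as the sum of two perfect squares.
Not possible

Factorization: 6350 = 2 × 5^2 × 127
By Fermat: n is sum of two squares iff every prime p ≡ 3 (mod 4) appears to even power.
Prime(s) ≡ 3 (mod 4) with odd exponent: [(127, 1)]
Therefore 6350 cannot be expressed as a² + b².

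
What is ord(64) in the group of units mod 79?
13

79 is prime, so ord(64) divides φ(79) = 78.
Divisors of 78: 1, 2, 3, 6, 13, 26, 39, 78.
Repeated squaring: 64^1 ≡ 64, 64^2 ≡ 67, 64^4 ≡ 65, 64^8 ≡ 38, 64^16 ≡ 22, 64^32 ≡ 10, 64^64 ≡ 21 (mod 79).
Test 64^d mod 79 for each divisor d in increasing order:
64^1 ≡ 64
64^2 ≡ 67
64^3 = 64^2·64^1 ≡ 22
64^6 = 64^4·64^2 ≡ 10
64^13 = 64^8·64^4·64^1 ≡ 1  ← first divisor giving 1
The order is 13.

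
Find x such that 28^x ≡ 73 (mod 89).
36

Baby-step giant-step with step n = ⌈√89⌉ = 10.
Baby steps 28^j mod 89 (j:value) for j=0..9: 0:1, 1:28, 2:72, 3:58, 4:22, 5:82, 6:71, 7:30, 8:39, 9:24.
Giant-step multiplier: 28^(-10) ≡ 28^(88-10) = 28^78 ≡ 20 (mod 89).
Giant steps γ_i = 73·20^i mod 89: γ_0=73, γ_1=36, γ_2=8, γ_3=71 (in table at j=6).
x = i·n + j = 3·10 + 6 = 36.
Check: 28^36 ≡ 73 (mod 89).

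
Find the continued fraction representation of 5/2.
[2; 2]

Euclidean algorithm steps:
5 = 2 × 2 + 1
2 = 2 × 1 + 0
Continued fraction: [2; 2]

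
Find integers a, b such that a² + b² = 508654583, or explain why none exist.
Not possible

Factorization: 508654583 = 73 × 191^3
By Fermat: n is sum of two squares iff every prime p ≡ 3 (mod 4) appears to even power.
Prime(s) ≡ 3 (mod 4) with odd exponent: [(191, 3)]
Therefore 508654583 cannot be expressed as a² + b².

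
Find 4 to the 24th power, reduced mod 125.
31

Repeated squaring. Binary of 24 = 11000.
4^1 ≡ 4 (mod 125); 4^2 ≡ 16 (mod 125); 4^4 ≡ 6 (mod 125); 4^8 ≡ 36 (mod 125); 4^16 ≡ 46 (mod 125)
4^24 = 4^8 × 4^16 ≡ 31 (mod 125)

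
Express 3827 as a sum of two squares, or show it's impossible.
Not possible

Factorization: 3827 = 43 × 89
By Fermat: n is sum of two squares iff every prime p ≡ 3 (mod 4) appears to even power.
Prime(s) ≡ 3 (mod 4) with odd exponent: [(43, 1)]
Therefore 3827 cannot be expressed as a² + b².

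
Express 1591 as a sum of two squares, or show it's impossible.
Not possible

Factorization: 1591 = 37 × 43
By Fermat: n is sum of two squares iff every prime p ≡ 3 (mod 4) appears to even power.
Prime(s) ≡ 3 (mod 4) with odd exponent: [(43, 1)]
Therefore 1591 cannot be expressed as a² + b².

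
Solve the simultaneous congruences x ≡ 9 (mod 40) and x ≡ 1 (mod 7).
169

Using Chinese Remainder Theorem:
M = 40 × 7 = 280
M1 = 7, M2 = 40
y1 = 7^(-1) mod 40 = 23
y2 = 40^(-1) mod 7 = 3
x = (9×7×23 + 1×40×3) mod 280 = 169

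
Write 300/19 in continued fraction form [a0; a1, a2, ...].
[15; 1, 3, 1, 3]

Euclidean algorithm steps:
300 = 15 × 19 + 15
19 = 1 × 15 + 4
15 = 3 × 4 + 3
4 = 1 × 3 + 1
3 = 3 × 1 + 0
Continued fraction: [15; 1, 3, 1, 3]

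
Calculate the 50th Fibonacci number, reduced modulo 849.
241

Matrix identity: Q^n = [[F_(n+1), F_n], [F_n, F_(n-1)]] with Q = [[1,1],[1,0]].
n = 50 = 110010₂. Square-and-multiply, entries mod 849:
Q^1 = [[1,1],[1,0]]
Q^3 = (Q^1)²·Q = [[3,2],[2,1]]
Q^6 = (Q^3)² = [[13,8],[8,5]]
Q^12 = (Q^6)² = [[233,144],[144,89]]
Q^25 = (Q^12)²·Q = [[835,313],[313,522]]
Q^50 = (Q^25)² = [[530,241],[241,289]]
F_50 mod 849 = Q^50[0][1] = 241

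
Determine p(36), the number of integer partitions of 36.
17977

p(n) counts ways to write n as a sum of positive integers (order ignored).
Euler's pentagonal recurrence: p(k) = p(k-1) + p(k-2) - p(k-5) - p(k-7) + p(k-12) + p(k-15) - ... (offsets j(3j∓1)/2, signs ++--, p(0)=1, p(<0)=0).
DP table for k = 0..35: p(0)=1, p(1)=1, p(2)=2, p(3)=3, p(4)=5, p(5)=7, p(6)=11, p(7)=15, p(8)=22, p(9)=30, p(10)=42, p(11)=56, p(12)=77, p(13)=101, p(14)=135, p(15)=176, p(16)=231, p(17)=297, p(18)=385, p(19)=490, p(20)=627, p(21)=792, p(22)=1002, p(23)=1255, p(24)=1575, p(25)=1958, p(26)=2436, p(27)=3010, p(28)=3718, p(29)=4565, p(30)=5604, p(31)=6842, p(32)=8349, p(33)=10143, p(34)=12310, p(35)=14883.
Final step: p(36) = p(35) + p(34) - p(31) - p(29) + p(24) + p(21) - p(14) - p(10) + p(1)
= 14883 + 12310 - 6842 - 4565 + 1575 + 792 - 135 - 42 + 1
= 17977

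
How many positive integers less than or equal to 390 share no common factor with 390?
96

390 = 2 × 3 × 5 × 13
φ(n) = n × ∏(1 - 1/p) for each prime p dividing n
φ(390) = 390 × (1 - 1/2) × (1 - 1/3) × (1 - 1/5) × (1 - 1/13) = 96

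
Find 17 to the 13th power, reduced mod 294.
143

Repeated squaring. Binary of 13 = 1101.
17^1 ≡ 17 (mod 294); 17^2 ≡ 289 (mod 294); 17^4 ≡ 25 (mod 294); 17^8 ≡ 37 (mod 294)
17^13 = 17^1 × 17^4 × 17^8 ≡ 143 (mod 294)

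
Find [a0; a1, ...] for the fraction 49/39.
[1; 3, 1, 9]

Euclidean algorithm steps:
49 = 1 × 39 + 10
39 = 3 × 10 + 9
10 = 1 × 9 + 1
9 = 9 × 1 + 0
Continued fraction: [1; 3, 1, 9]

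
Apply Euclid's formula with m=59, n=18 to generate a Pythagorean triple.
(3157, 2124, 3805)

Euclid's formula: a = m² - n², b = 2mn, c = m² + n²
m = 59, n = 18
a = 59² - 18² = 3481 - 324 = 3157
b = 2 × 59 × 18 = 2124
c = 59² + 18² = 3481 + 324 = 3805
Verification: 3157² + 2124² = 9966649 + 4511376 = 14478025 = 3805² ✓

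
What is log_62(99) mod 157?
24

Baby-step giant-step with step n = ⌈√157⌉ = 13.
Baby steps 62^j mod 157 (j:value) for j=0..12: 0:1, 1:62, 2:76, 3:2, 4:124, 5:152, 6:4, 7:91, 8:147, 9:8, 10:25, 11:137, 12:16.
Giant-step multiplier: 62^(-13) ≡ 62^(156-13) = 62^143 ≡ 22 (mod 157).
Giant steps γ_i = 99·22^i mod 157: γ_0=99, γ_1=137 (in table at j=11).
x = i·n + j = 1·13 + 11 = 24.
Check: 62^24 ≡ 99 (mod 157).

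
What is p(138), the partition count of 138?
12292341831

p(n) counts ways to write n as a sum of positive integers (order ignored).
Euler's pentagonal recurrence: p(k) = p(k-1) + p(k-2) - p(k-5) - p(k-7) + p(k-12) + p(k-15) - ... (offsets j(3j∓1)/2, signs ++--, p(0)=1, p(<0)=0).
DP table for k = 0..137: p(0)=1, p(1)=1, p(2)=2, p(3)=3, p(4)=5, p(5)=7, p(6)=11, p(7)=15, p(8)=22, p(9)=30, p(10)=42, p(11)=56, p(12)=77, p(13)=101, p(14)=135, p(15)=176, p(16)=231, p(17)=297, p(18)=385, p(19)=490, p(20)=627, p(21)=792, p(22)=1002, p(23)=1255, p(24)=1575, p(25)=1958, p(26)=2436, p(27)=3010, p(28)=3718, p(29)=4565, p(30)=5604, p(31)=6842, p(32)=8349, p(33)=10143, p(34)=12310, p(35)=14883, p(36)=17977, p(37)=21637, p(38)=26015, p(39)=31185, p(40)=37338, p(41)=44583, p(42)=53174, p(43)=63261, p(44)=75175, p(45)=89134, p(46)=105558, p(47)=124754, p(48)=147273, p(49)=173525, p(50)=204226, p(51)=239943, p(52)=281589, p(53)=329931, p(54)=386155, p(55)=451276, p(56)=526823, p(57)=614154, p(58)=715220, p(59)=831820, p(60)=966467, p(61)=1121505, p(62)=1300156, p(63)=1505499, p(64)=1741630, p(65)=2012558, p(66)=2323520, p(67)=2679689, p(68)=3087735, p(69)=3554345, p(70)=4087968, p(71)=4697205, p(72)=5392783, p(73)=6185689, p(74)=7089500, p(75)=8118264, p(76)=9289091, p(77)=10619863, p(78)=12132164, p(79)=13848650, p(80)=15796476, p(81)=18004327, p(82)=20506255, p(83)=23338469, p(84)=26543660, p(85)=30167357, p(86)=34262962, p(87)=38887673, p(88)=44108109, p(89)=49995925, p(90)=56634173, p(91)=64112359, p(92)=72533807, p(93)=82010177, p(94)=92669720, p(95)=104651419, p(96)=118114304, p(97)=133230930, p(98)=150198136, p(99)=169229875, p(100)=190569292, p(101)=214481126, p(102)=241265379, p(103)=271248950, p(104)=304801365, p(105)=342325709, p(106)=384276336, p(107)=431149389, p(108)=483502844, p(109)=541946240, p(110)=607163746, p(111)=679903203, p(112)=761002156, p(113)=851376628, p(114)=952050665, p(115)=1064144451, p(116)=1188908248, p(117)=1327710076, p(118)=1482074143, p(119)=1653668665, p(120)=1844349560, p(121)=2056148051, p(122)=2291320912, p(123)=2552338241, p(124)=2841940500, p(125)=3163127352, p(126)=3519222692, p(127)=3913864295, p(128)=4351078600, p(129)=4835271870, p(130)=5371315400, p(131)=5964539504, p(132)=6620830889, p(133)=7346629512, p(134)=8149040695, p(135)=9035836076, p(136)=10015581680, p(137)=11097645016.
Final step: p(138) = p(137) + p(136) - p(133) - p(131) + p(126) + p(123) - p(116) - p(112) + p(103) + p(98) - p(87) - p(81) + p(68) + p(61) - p(46) - p(38) + p(21) + p(12)
= 11097645016 + 10015581680 - 7346629512 - 5964539504 + 3519222692 + 2552338241 - 1188908248 - 761002156 + 271248950 + 150198136 - 38887673 - 18004327 + 3087735 + 1121505 - 105558 - 26015 + 792 + 77
= 12292341831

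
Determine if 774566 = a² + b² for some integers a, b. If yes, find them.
Not possible

Factorization: 774566 = 2 × 13 × 31^3
By Fermat: n is sum of two squares iff every prime p ≡ 3 (mod 4) appears to even power.
Prime(s) ≡ 3 (mod 4) with odd exponent: [(31, 3)]
Therefore 774566 cannot be expressed as a² + b².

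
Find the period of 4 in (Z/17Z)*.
4

17 is prime, so ord(4) divides φ(17) = 16.
Divisors of 16: 1, 2, 4, 8, 16.
Repeated squaring: 4^1 ≡ 4, 4^2 ≡ 16, 4^4 ≡ 1, 4^8 ≡ 1, 4^16 ≡ 1 (mod 17).
Test 4^d mod 17 for each divisor d in increasing order:
4^1 ≡ 4
4^2 ≡ 16
4^4 ≡ 1  ← first divisor giving 1
The order is 4.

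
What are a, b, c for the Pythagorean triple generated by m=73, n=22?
(4845, 3212, 5813)

Euclid's formula: a = m² - n², b = 2mn, c = m² + n²
m = 73, n = 22
a = 73² - 22² = 5329 - 484 = 4845
b = 2 × 73 × 22 = 3212
c = 73² + 22² = 5329 + 484 = 5813
Verification: 4845² + 3212² = 23474025 + 10316944 = 33790969 = 5813² ✓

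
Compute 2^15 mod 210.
8

Repeated squaring. Binary of 15 = 1111.
2^1 ≡ 2 (mod 210); 2^2 ≡ 4 (mod 210); 2^4 ≡ 16 (mod 210); 2^8 ≡ 46 (mod 210)
2^15 = 2^1 × 2^2 × 2^4 × 2^8 ≡ 8 (mod 210)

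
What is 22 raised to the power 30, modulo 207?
1

Repeated squaring. Binary of 30 = 11110.
22^1 ≡ 22 (mod 207); 22^2 ≡ 70 (mod 207); 22^4 ≡ 139 (mod 207); 22^8 ≡ 70 (mod 207); 22^16 ≡ 139 (mod 207)
22^30 = 22^2 × 22^4 × 22^8 × 22^16 ≡ 1 (mod 207)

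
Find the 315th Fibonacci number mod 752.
146

Matrix identity: Q^n = [[F_(n+1), F_n], [F_n, F_(n-1)]] with Q = [[1,1],[1,0]].
n = 315 = 100111011₂. Square-and-multiply, entries mod 752:
Q^1 = [[1,1],[1,0]]
Q^2 = (Q^1)² = [[2,1],[1,1]]
Q^4 = (Q^2)² = [[5,3],[3,2]]
Q^9 = (Q^4)²·Q = [[55,34],[34,21]]
Q^19 = (Q^9)²·Q = [[749,421],[421,328]]
Q^39 = (Q^19)²·Q = [[491,530],[530,713]]
Q^78 = (Q^39)² = [[93,424],[424,421]]
Q^157 = (Q^78)²·Q = [[281,425],[425,608]]
Q^315 = (Q^157)²·Q = [[467,146],[146,321]]
F_315 mod 752 = Q^315[0][1] = 146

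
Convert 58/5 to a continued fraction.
[11; 1, 1, 2]

Euclidean algorithm steps:
58 = 11 × 5 + 3
5 = 1 × 3 + 2
3 = 1 × 2 + 1
2 = 2 × 1 + 0
Continued fraction: [11; 1, 1, 2]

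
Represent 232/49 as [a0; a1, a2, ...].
[4; 1, 2, 1, 3, 3]

Euclidean algorithm steps:
232 = 4 × 49 + 36
49 = 1 × 36 + 13
36 = 2 × 13 + 10
13 = 1 × 10 + 3
10 = 3 × 3 + 1
3 = 3 × 1 + 0
Continued fraction: [4; 1, 2, 1, 3, 3]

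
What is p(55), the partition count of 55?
451276

p(n) counts ways to write n as a sum of positive integers (order ignored).
Euler's pentagonal recurrence: p(k) = p(k-1) + p(k-2) - p(k-5) - p(k-7) + p(k-12) + p(k-15) - ... (offsets j(3j∓1)/2, signs ++--, p(0)=1, p(<0)=0).
DP table for k = 0..54: p(0)=1, p(1)=1, p(2)=2, p(3)=3, p(4)=5, p(5)=7, p(6)=11, p(7)=15, p(8)=22, p(9)=30, p(10)=42, p(11)=56, p(12)=77, p(13)=101, p(14)=135, p(15)=176, p(16)=231, p(17)=297, p(18)=385, p(19)=490, p(20)=627, p(21)=792, p(22)=1002, p(23)=1255, p(24)=1575, p(25)=1958, p(26)=2436, p(27)=3010, p(28)=3718, p(29)=4565, p(30)=5604, p(31)=6842, p(32)=8349, p(33)=10143, p(34)=12310, p(35)=14883, p(36)=17977, p(37)=21637, p(38)=26015, p(39)=31185, p(40)=37338, p(41)=44583, p(42)=53174, p(43)=63261, p(44)=75175, p(45)=89134, p(46)=105558, p(47)=124754, p(48)=147273, p(49)=173525, p(50)=204226, p(51)=239943, p(52)=281589, p(53)=329931, p(54)=386155.
Final step: p(55) = p(54) + p(53) - p(50) - p(48) + p(43) + p(40) - p(33) - p(29) + p(20) + p(15) - p(4)
= 386155 + 329931 - 204226 - 147273 + 63261 + 37338 - 10143 - 4565 + 627 + 176 - 5
= 451276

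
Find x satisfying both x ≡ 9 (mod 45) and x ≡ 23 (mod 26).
1089

Using Chinese Remainder Theorem:
M = 45 × 26 = 1170
M1 = 26, M2 = 45
y1 = 26^(-1) mod 45 = 26
y2 = 45^(-1) mod 26 = 11
x = (9×26×26 + 23×45×11) mod 1170 = 1089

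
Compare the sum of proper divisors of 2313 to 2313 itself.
deficient

Proper divisors of 2313: sum = 1 + 3 + 9 + 257 + 771 = 1041
Since 1041 < 2313, 2313 is deficient.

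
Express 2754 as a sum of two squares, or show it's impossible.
27² + 45² (a=27, b=45)

Factorization: 2754 = 2 × 3^4 × 17
By Fermat: n is sum of two squares iff every prime p ≡ 3 (mod 4) appears to even power.
All primes ≡ 3 (mod 4) appear to even power.
Search a = 0, 1, 2, … for 2754 - a² a perfect square: first hit at a = 27: 2754 - 729 = 2025 = 45².
2754 = 27² + 45² = 729 + 2025 ✓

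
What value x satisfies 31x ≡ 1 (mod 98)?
19

gcd(31, 98) = 1, so the inverse exists.
Extended Euclidean algorithm on (98, 31):
98 = 3 × 31 + 5  ⟹  5 = (1)·98 + (-3)·31
31 = 6 × 5 + 1  ⟹  1 = (-6)·98 + (19)·31
So (19)·31 ≡ 1 (mod 98), i.e. 31^(-1) ≡ 19 (mod 98).
Check: 31 × 19 = 589 ≡ 1 (mod 98)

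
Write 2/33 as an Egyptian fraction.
1/17 + 1/561

Greedy algorithm:
2/33: ceiling(33/2) = 17, use 1/17
1/561: ceiling(561/1) = 561, use 1/561
Result: 2/33 = 1/17 + 1/561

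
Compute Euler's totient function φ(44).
20

44 = 2^2 × 11
φ(n) = n × ∏(1 - 1/p) for each prime p dividing n
φ(44) = 44 × (1 - 1/2) × (1 - 1/11) = 20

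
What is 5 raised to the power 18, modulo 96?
25

Repeated squaring. Binary of 18 = 10010.
5^1 ≡ 5 (mod 96); 5^2 ≡ 25 (mod 96); 5^4 ≡ 49 (mod 96); 5^8 ≡ 1 (mod 96); 5^16 ≡ 1 (mod 96)
5^18 = 5^2 × 5^16 ≡ 25 (mod 96)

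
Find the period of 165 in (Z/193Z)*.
48

193 is prime, so ord(165) divides φ(193) = 192.
Divisors of 192: 1, 2, 3, 4, 6, 8, 12, 16, 24, 32, 48, 64, 96, 192.
Repeated squaring: 165^1 ≡ 165, 165^2 ≡ 12, 165^4 ≡ 144, 165^8 ≡ 85, 165^16 ≡ 84, 165^32 ≡ 108, 165^64 ≡ 84, 165^128 ≡ 108 (mod 193).
Test 165^d mod 193 for each divisor d in increasing order:
165^1 ≡ 165
165^2 ≡ 12
165^3 = 165^2·165^1 ≡ 50
165^4 ≡ 144
165^6 = 165^4·165^2 ≡ 184
165^8 ≡ 85
165^12 = 165^8·165^4 ≡ 81
165^16 ≡ 84
165^24 = 165^16·165^8 ≡ 192
165^32 ≡ 108
165^48 = 165^32·165^16 ≡ 1  ← first divisor giving 1
The order is 48.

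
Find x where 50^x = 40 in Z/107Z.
34

Baby-step giant-step with step n = ⌈√107⌉ = 11.
Baby steps 50^j mod 107 (j:value) for j=0..10: 0:1, 1:50, 2:39, 3:24, 4:23, 5:80, 6:41, 7:17, 8:101, 9:21, 10:87.
Giant-step multiplier: 50^(-11) ≡ 50^(106-11) = 50^95 ≡ 26 (mod 107).
Giant steps γ_i = 40·26^i mod 107: γ_0=40, γ_1=77, γ_2=76, γ_3=50 (in table at j=1).
x = i·n + j = 3·11 + 1 = 34.
Check: 50^34 ≡ 40 (mod 107).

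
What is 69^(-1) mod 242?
235

gcd(69, 242) = 1, so the inverse exists.
Extended Euclidean algorithm on (242, 69):
242 = 3 × 69 + 35  ⟹  35 = (1)·242 + (-3)·69
69 = 1 × 35 + 34  ⟹  34 = (-1)·242 + (4)·69
35 = 1 × 34 + 1  ⟹  1 = (2)·242 + (-7)·69
So (-7)·69 ≡ 1 (mod 242), i.e. 69^(-1) ≡ -7 ≡ 235 (mod 242).
Check: 69 × 235 = 16215 ≡ 1 (mod 242)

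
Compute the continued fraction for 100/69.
[1; 2, 4, 2, 3]

Euclidean algorithm steps:
100 = 1 × 69 + 31
69 = 2 × 31 + 7
31 = 4 × 7 + 3
7 = 2 × 3 + 1
3 = 3 × 1 + 0
Continued fraction: [1; 2, 4, 2, 3]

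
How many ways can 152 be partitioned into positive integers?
49686288421

p(n) counts ways to write n as a sum of positive integers (order ignored).
Euler's pentagonal recurrence: p(k) = p(k-1) + p(k-2) - p(k-5) - p(k-7) + p(k-12) + p(k-15) - ... (offsets j(3j∓1)/2, signs ++--, p(0)=1, p(<0)=0).
DP table for k = 0..151: p(0)=1, p(1)=1, p(2)=2, p(3)=3, p(4)=5, p(5)=7, p(6)=11, p(7)=15, p(8)=22, p(9)=30, p(10)=42, p(11)=56, p(12)=77, p(13)=101, p(14)=135, p(15)=176, p(16)=231, p(17)=297, p(18)=385, p(19)=490, p(20)=627, p(21)=792, p(22)=1002, p(23)=1255, p(24)=1575, p(25)=1958, p(26)=2436, p(27)=3010, p(28)=3718, p(29)=4565, p(30)=5604, p(31)=6842, p(32)=8349, p(33)=10143, p(34)=12310, p(35)=14883, p(36)=17977, p(37)=21637, p(38)=26015, p(39)=31185, p(40)=37338, p(41)=44583, p(42)=53174, p(43)=63261, p(44)=75175, p(45)=89134, p(46)=105558, p(47)=124754, p(48)=147273, p(49)=173525, p(50)=204226, p(51)=239943, p(52)=281589, p(53)=329931, p(54)=386155, p(55)=451276, p(56)=526823, p(57)=614154, p(58)=715220, p(59)=831820, p(60)=966467, p(61)=1121505, p(62)=1300156, p(63)=1505499, p(64)=1741630, p(65)=2012558, p(66)=2323520, p(67)=2679689, p(68)=3087735, p(69)=3554345, p(70)=4087968, p(71)=4697205, p(72)=5392783, p(73)=6185689, p(74)=7089500, p(75)=8118264, p(76)=9289091, p(77)=10619863, p(78)=12132164, p(79)=13848650, p(80)=15796476, p(81)=18004327, p(82)=20506255, p(83)=23338469, p(84)=26543660, p(85)=30167357, p(86)=34262962, p(87)=38887673, p(88)=44108109, p(89)=49995925, p(90)=56634173, p(91)=64112359, p(92)=72533807, p(93)=82010177, p(94)=92669720, p(95)=104651419, p(96)=118114304, p(97)=133230930, p(98)=150198136, p(99)=169229875, p(100)=190569292, p(101)=214481126, p(102)=241265379, p(103)=271248950, p(104)=304801365, p(105)=342325709, p(106)=384276336, p(107)=431149389, p(108)=483502844, p(109)=541946240, p(110)=607163746, p(111)=679903203, p(112)=761002156, p(113)=851376628, p(114)=952050665, p(115)=1064144451, p(116)=1188908248, p(117)=1327710076, p(118)=1482074143, p(119)=1653668665, p(120)=1844349560, p(121)=2056148051, p(122)=2291320912, p(123)=2552338241, p(124)=2841940500, p(125)=3163127352, p(126)=3519222692, p(127)=3913864295, p(128)=4351078600, p(129)=4835271870, p(130)=5371315400, p(131)=5964539504, p(132)=6620830889, p(133)=7346629512, p(134)=8149040695, p(135)=9035836076, p(136)=10015581680, p(137)=11097645016, p(138)=12292341831, p(139)=13610949895, p(140)=15065878135, p(141)=16670689208, p(142)=18440293320, p(143)=20390982757, p(144)=22540654445, p(145)=24908858009, p(146)=27517052599, p(147)=30388671978, p(148)=33549419497, p(149)=37027355200, p(150)=40853235313, p(151)=45060624582.
Final step: p(152) = p(151) + p(150) - p(147) - p(145) + p(140) + p(137) - p(130) - p(126) + p(117) + p(112) - p(101) - p(95) + p(82) + p(75) - p(60) - p(52) + p(35) + p(26) - p(7)
= 45060624582 + 40853235313 - 30388671978 - 24908858009 + 15065878135 + 11097645016 - 5371315400 - 3519222692 + 1327710076 + 761002156 - 214481126 - 104651419 + 20506255 + 8118264 - 966467 - 281589 + 14883 + 2436 - 15
= 49686288421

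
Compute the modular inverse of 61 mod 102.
97

gcd(61, 102) = 1, so the inverse exists.
Extended Euclidean algorithm on (102, 61):
102 = 1 × 61 + 41  ⟹  41 = (1)·102 + (-1)·61
61 = 1 × 41 + 20  ⟹  20 = (-1)·102 + (2)·61
41 = 2 × 20 + 1  ⟹  1 = (3)·102 + (-5)·61
So (-5)·61 ≡ 1 (mod 102), i.e. 61^(-1) ≡ -5 ≡ 97 (mod 102).
Check: 61 × 97 = 5917 ≡ 1 (mod 102)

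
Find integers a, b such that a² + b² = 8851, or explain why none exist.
Not possible

Factorization: 8851 = 53 × 167
By Fermat: n is sum of two squares iff every prime p ≡ 3 (mod 4) appears to even power.
Prime(s) ≡ 3 (mod 4) with odd exponent: [(167, 1)]
Therefore 8851 cannot be expressed as a² + b².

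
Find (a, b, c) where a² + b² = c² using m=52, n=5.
(2679, 520, 2729)

Euclid's formula: a = m² - n², b = 2mn, c = m² + n²
m = 52, n = 5
a = 52² - 5² = 2704 - 25 = 2679
b = 2 × 52 × 5 = 520
c = 52² + 5² = 2704 + 25 = 2729
Verification: 2679² + 520² = 7177041 + 270400 = 7447441 = 2729² ✓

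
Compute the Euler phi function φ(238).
96

238 = 2 × 7 × 17
φ(n) = n × ∏(1 - 1/p) for each prime p dividing n
φ(238) = 238 × (1 - 1/2) × (1 - 1/7) × (1 - 1/17) = 96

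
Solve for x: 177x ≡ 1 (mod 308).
221

gcd(177, 308) = 1, so the inverse exists.
Extended Euclidean algorithm on (308, 177):
308 = 1 × 177 + 131  ⟹  131 = (1)·308 + (-1)·177
177 = 1 × 131 + 46  ⟹  46 = (-1)·308 + (2)·177
131 = 2 × 46 + 39  ⟹  39 = (3)·308 + (-5)·177
46 = 1 × 39 + 7  ⟹  7 = (-4)·308 + (7)·177
39 = 5 × 7 + 4  ⟹  4 = (23)·308 + (-40)·177
7 = 1 × 4 + 3  ⟹  3 = (-27)·308 + (47)·177
4 = 1 × 3 + 1  ⟹  1 = (50)·308 + (-87)·177
So (-87)·177 ≡ 1 (mod 308), i.e. 177^(-1) ≡ -87 ≡ 221 (mod 308).
Check: 177 × 221 = 39117 ≡ 1 (mod 308)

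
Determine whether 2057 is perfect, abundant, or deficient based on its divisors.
deficient

Proper divisors of 2057: sum = 1 + 11 + 17 + 121 + 187 = 337
Since 337 < 2057, 2057 is deficient.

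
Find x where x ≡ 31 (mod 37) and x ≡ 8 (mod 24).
512

Using Chinese Remainder Theorem:
M = 37 × 24 = 888
M1 = 24, M2 = 37
y1 = 24^(-1) mod 37 = 17
y2 = 37^(-1) mod 24 = 13
x = (31×24×17 + 8×37×13) mod 888 = 512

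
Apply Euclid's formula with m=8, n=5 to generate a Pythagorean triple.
(39, 80, 89)

Euclid's formula: a = m² - n², b = 2mn, c = m² + n²
m = 8, n = 5
a = 8² - 5² = 64 - 25 = 39
b = 2 × 8 × 5 = 80
c = 8² + 5² = 64 + 25 = 89
Verification: 39² + 80² = 1521 + 6400 = 7921 = 89² ✓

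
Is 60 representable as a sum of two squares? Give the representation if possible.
Not possible

Factorization: 60 = 2^2 × 3 × 5
By Fermat: n is sum of two squares iff every prime p ≡ 3 (mod 4) appears to even power.
Prime(s) ≡ 3 (mod 4) with odd exponent: [(3, 1)]
Therefore 60 cannot be expressed as a² + b².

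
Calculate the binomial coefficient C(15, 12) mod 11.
4

Using Lucas' theorem:
Write n=15 and k=12 in base 11:
n in base 11: [1, 4]
k in base 11: [1, 1]
C(15,12) mod 11 = ∏ C(n_i, k_i) mod 11
Digit binomials (mod 11): C(1,1) = 1; C(4,1) = 4
Product: 1 × 4 = 4 ≡ 4 (mod 11)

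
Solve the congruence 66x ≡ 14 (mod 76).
x ≡ 29 (mod 38)

gcd(66, 76) = 2, which divides 14, so solutions exist.
Divide through by 2: 33x ≡ 7 (mod 38).
Find 33^(-1) mod 38 by the extended Euclidean algorithm:
38 = 1 × 33 + 5  ⟹  5 = (1)·38 + (-1)·33
33 = 6 × 5 + 3  ⟹  3 = (-6)·38 + (7)·33
5 = 1 × 3 + 2  ⟹  2 = (7)·38 + (-8)·33
3 = 1 × 2 + 1  ⟹  1 = (-13)·38 + (15)·33
So (15)·33 ≡ 1 (mod 38), i.e. 33^(-1) ≡ 15 (mod 38).
x ≡ 15 × 7 = 105 ≡ 29 (mod 38).
Check: 66 × 29 = 1914 ≡ 14 (mod 76).
x ≡ 29 (mod 38), giving 2 solutions mod 76.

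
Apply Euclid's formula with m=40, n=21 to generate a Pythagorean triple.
(1159, 1680, 2041)

Euclid's formula: a = m² - n², b = 2mn, c = m² + n²
m = 40, n = 21
a = 40² - 21² = 1600 - 441 = 1159
b = 2 × 40 × 21 = 1680
c = 40² + 21² = 1600 + 441 = 2041
Verification: 1159² + 1680² = 1343281 + 2822400 = 4165681 = 2041² ✓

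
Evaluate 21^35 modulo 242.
43

Repeated squaring. Binary of 35 = 100011.
21^1 ≡ 21 (mod 242); 21^2 ≡ 199 (mod 242); 21^4 ≡ 155 (mod 242); 21^8 ≡ 67 (mod 242); 21^16 ≡ 133 (mod 242); 21^32 ≡ 23 (mod 242)
21^35 = 21^1 × 21^2 × 21^32 ≡ 43 (mod 242)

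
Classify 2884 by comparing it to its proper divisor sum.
abundant

Proper divisors of 2884: sum = 1 + 2 + 4 + 7 + 14 + 28 + 103 + 206 + 412 + 721 + 1442 = 2940
Since 2940 > 2884, 2884 is abundant.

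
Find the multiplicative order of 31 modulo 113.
56

113 is prime, so ord(31) divides φ(113) = 112.
Divisors of 112: 1, 2, 4, 7, 8, 14, 16, 28, 56, 112.
Repeated squaring: 31^1 ≡ 31, 31^2 ≡ 57, 31^4 ≡ 85, 31^8 ≡ 106, 31^16 ≡ 49, 31^32 ≡ 28, 31^64 ≡ 106 (mod 113).
Test 31^d mod 113 for each divisor d in increasing order:
31^1 ≡ 31
31^2 ≡ 57
31^4 ≡ 85
31^7 = 31^4·31^2·31^1 ≡ 18
31^8 ≡ 106
31^14 = 31^8·31^4·31^2 ≡ 98
31^16 ≡ 49
31^28 = 31^16·31^8·31^4 ≡ 112
31^56 = 31^32·31^16·31^8 ≡ 1  ← first divisor giving 1
The order is 56.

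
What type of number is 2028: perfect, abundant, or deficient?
abundant

Proper divisors of 2028: sum = 1 + 2 + 3 + 4 + 6 + 12 + 13 + 26 + ... + 338 + 507 + 676 + 1014 (17 divisors) = 3096
Since 3096 > 2028, 2028 is abundant.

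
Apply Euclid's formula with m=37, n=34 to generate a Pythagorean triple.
(213, 2516, 2525)

Euclid's formula: a = m² - n², b = 2mn, c = m² + n²
m = 37, n = 34
a = 37² - 34² = 1369 - 1156 = 213
b = 2 × 37 × 34 = 2516
c = 37² + 34² = 1369 + 1156 = 2525
Verification: 213² + 2516² = 45369 + 6330256 = 6375625 = 2525² ✓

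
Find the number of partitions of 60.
966467

p(n) counts ways to write n as a sum of positive integers (order ignored).
Euler's pentagonal recurrence: p(k) = p(k-1) + p(k-2) - p(k-5) - p(k-7) + p(k-12) + p(k-15) - ... (offsets j(3j∓1)/2, signs ++--, p(0)=1, p(<0)=0).
DP table for k = 0..59: p(0)=1, p(1)=1, p(2)=2, p(3)=3, p(4)=5, p(5)=7, p(6)=11, p(7)=15, p(8)=22, p(9)=30, p(10)=42, p(11)=56, p(12)=77, p(13)=101, p(14)=135, p(15)=176, p(16)=231, p(17)=297, p(18)=385, p(19)=490, p(20)=627, p(21)=792, p(22)=1002, p(23)=1255, p(24)=1575, p(25)=1958, p(26)=2436, p(27)=3010, p(28)=3718, p(29)=4565, p(30)=5604, p(31)=6842, p(32)=8349, p(33)=10143, p(34)=12310, p(35)=14883, p(36)=17977, p(37)=21637, p(38)=26015, p(39)=31185, p(40)=37338, p(41)=44583, p(42)=53174, p(43)=63261, p(44)=75175, p(45)=89134, p(46)=105558, p(47)=124754, p(48)=147273, p(49)=173525, p(50)=204226, p(51)=239943, p(52)=281589, p(53)=329931, p(54)=386155, p(55)=451276, p(56)=526823, p(57)=614154, p(58)=715220, p(59)=831820.
Final step: p(60) = p(59) + p(58) - p(55) - p(53) + p(48) + p(45) - p(38) - p(34) + p(25) + p(20) - p(9) - p(3)
= 831820 + 715220 - 451276 - 329931 + 147273 + 89134 - 26015 - 12310 + 1958 + 627 - 30 - 3
= 966467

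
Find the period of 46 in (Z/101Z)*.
100

101 is prime, so ord(46) divides φ(101) = 100.
Divisors of 100: 1, 2, 4, 5, 10, 20, 25, 50, 100.
Repeated squaring: 46^1 ≡ 46, 46^2 ≡ 96, 46^4 ≡ 25, 46^8 ≡ 19, 46^16 ≡ 58, 46^32 ≡ 31, 46^64 ≡ 52 (mod 101).
Test 46^d mod 101 for each divisor d in increasing order:
46^1 ≡ 46
46^2 ≡ 96
46^4 ≡ 25
46^5 = 46^4·46^1 ≡ 39
46^10 = 46^8·46^2 ≡ 6
46^20 = 46^16·46^4 ≡ 36
46^25 = 46^16·46^8·46^1 ≡ 91
46^50 = 46^32·46^16·46^2 ≡ 100
46^100 = 46^64·46^32·46^4 ≡ 1  ← first divisor giving 1
The order is 100.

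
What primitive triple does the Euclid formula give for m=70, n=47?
(2691, 6580, 7109)

Euclid's formula: a = m² - n², b = 2mn, c = m² + n²
m = 70, n = 47
a = 70² - 47² = 4900 - 2209 = 2691
b = 2 × 70 × 47 = 6580
c = 70² + 47² = 4900 + 2209 = 7109
Verification: 2691² + 6580² = 7241481 + 43296400 = 50537881 = 7109² ✓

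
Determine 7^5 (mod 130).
37

Repeated squaring. Binary of 5 = 101.
7^1 ≡ 7 (mod 130); 7^2 ≡ 49 (mod 130); 7^4 ≡ 61 (mod 130)
7^5 = 7^1 × 7^4 ≡ 37 (mod 130)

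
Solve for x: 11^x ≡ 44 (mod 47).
39

Baby-step giant-step with step n = ⌈√47⌉ = 7.
Baby steps 11^j mod 47 (j:value) for j=0..6: 0:1, 1:11, 2:27, 3:15, 4:24, 5:29, 6:37.
Giant-step multiplier: 11^(-7) ≡ 11^(46-7) = 11^39 ≡ 44 (mod 47).
Giant steps γ_i = 44·44^i mod 47: γ_0=44, γ_1=9, γ_2=20, γ_3=34, γ_4=39, γ_5=24 (in table at j=4).
x = i·n + j = 5·7 + 4 = 39.
Check: 11^39 ≡ 44 (mod 47).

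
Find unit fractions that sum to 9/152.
1/17 + 1/2584

Greedy algorithm:
9/152: ceiling(152/9) = 17, use 1/17
1/2584: ceiling(2584/1) = 2584, use 1/2584
Result: 9/152 = 1/17 + 1/2584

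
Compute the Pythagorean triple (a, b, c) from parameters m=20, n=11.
(279, 440, 521)

Euclid's formula: a = m² - n², b = 2mn, c = m² + n²
m = 20, n = 11
a = 20² - 11² = 400 - 121 = 279
b = 2 × 20 × 11 = 440
c = 20² + 11² = 400 + 121 = 521
Verification: 279² + 440² = 77841 + 193600 = 271441 = 521² ✓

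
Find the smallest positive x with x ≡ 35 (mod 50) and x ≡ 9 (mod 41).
1485

Using Chinese Remainder Theorem:
M = 50 × 41 = 2050
M1 = 41, M2 = 50
y1 = 41^(-1) mod 50 = 11
y2 = 50^(-1) mod 41 = 32
x = (35×41×11 + 9×50×32) mod 2050 = 1485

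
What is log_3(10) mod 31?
14

Baby-step giant-step with step n = ⌈√31⌉ = 6.
Baby steps 3^j mod 31 (j:value) for j=0..5: 0:1, 1:3, 2:9, 3:27, 4:19, 5:26.
Giant-step multiplier: 3^(-6) ≡ 3^(30-6) = 3^24 ≡ 2 (mod 31).
Giant steps γ_i = 10·2^i mod 31: γ_0=10, γ_1=20, γ_2=9 (in table at j=2).
x = i·n + j = 2·6 + 2 = 14.
Check: 3^14 ≡ 10 (mod 31).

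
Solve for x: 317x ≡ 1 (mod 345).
308

gcd(317, 345) = 1, so the inverse exists.
Extended Euclidean algorithm on (345, 317):
345 = 1 × 317 + 28  ⟹  28 = (1)·345 + (-1)·317
317 = 11 × 28 + 9  ⟹  9 = (-11)·345 + (12)·317
28 = 3 × 9 + 1  ⟹  1 = (34)·345 + (-37)·317
So (-37)·317 ≡ 1 (mod 345), i.e. 317^(-1) ≡ -37 ≡ 308 (mod 345).
Check: 317 × 308 = 97636 ≡ 1 (mod 345)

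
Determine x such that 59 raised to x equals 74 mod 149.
61

Baby-step giant-step with step n = ⌈√149⌉ = 13.
Baby steps 59^j mod 149 (j:value) for j=0..12: 0:1, 1:59, 2:54, 3:57, 4:85, 5:98, 6:120, 7:77, 8:73, 9:135, 10:68, 11:138, 12:96.
Giant-step multiplier: 59^(-13) ≡ 59^(148-13) = 59^135 ≡ 75 (mod 149).
Giant steps γ_i = 74·75^i mod 149: γ_0=74, γ_1=37, γ_2=93, γ_3=121, γ_4=135 (in table at j=9).
x = i·n + j = 4·13 + 9 = 61.
Check: 59^61 ≡ 74 (mod 149).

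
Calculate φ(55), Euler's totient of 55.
40

55 = 5 × 11
φ(n) = n × ∏(1 - 1/p) for each prime p dividing n
φ(55) = 55 × (1 - 1/5) × (1 - 1/11) = 40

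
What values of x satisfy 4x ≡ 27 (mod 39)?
x ≡ 36 (mod 39)

gcd(4, 39) = 1, which divides 27, so solutions exist.
Find 4^(-1) mod 39 by the extended Euclidean algorithm:
39 = 9 × 4 + 3  ⟹  3 = (1)·39 + (-9)·4
4 = 1 × 3 + 1  ⟹  1 = (-1)·39 + (10)·4
So (10)·4 ≡ 1 (mod 39), i.e. 4^(-1) ≡ 10 (mod 39).
x ≡ 10 × 27 = 270 ≡ 36 (mod 39).
Check: 4 × 36 = 144 ≡ 27 (mod 39).
Unique solution: x ≡ 36 (mod 39)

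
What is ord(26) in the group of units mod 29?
28

29 is prime, so ord(26) divides φ(29) = 28.
Divisors of 28: 1, 2, 4, 7, 14, 28.
Repeated squaring: 26^1 ≡ 26, 26^2 ≡ 9, 26^4 ≡ 23, 26^8 ≡ 7, 26^16 ≡ 20 (mod 29).
Test 26^d mod 29 for each divisor d in increasing order:
26^1 ≡ 26
26^2 ≡ 9
26^4 ≡ 23
26^7 = 26^4·26^2·26^1 ≡ 17
26^14 = 26^8·26^4·26^2 ≡ 28
26^28 = 26^16·26^8·26^4 ≡ 1  ← first divisor giving 1
The order is 28.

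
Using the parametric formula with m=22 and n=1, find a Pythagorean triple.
(483, 44, 485)

Euclid's formula: a = m² - n², b = 2mn, c = m² + n²
m = 22, n = 1
a = 22² - 1² = 484 - 1 = 483
b = 2 × 22 × 1 = 44
c = 22² + 1² = 484 + 1 = 485
Verification: 483² + 44² = 233289 + 1936 = 235225 = 485² ✓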